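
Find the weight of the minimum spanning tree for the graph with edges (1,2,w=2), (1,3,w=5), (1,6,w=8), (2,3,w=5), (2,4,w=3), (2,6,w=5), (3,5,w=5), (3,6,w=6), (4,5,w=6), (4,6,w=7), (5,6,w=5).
20 (MST edges: (1,2,w=2), (1,3,w=5), (2,4,w=3), (2,6,w=5), (3,5,w=5); sum of weights 2 + 5 + 3 + 5 + 5 = 20)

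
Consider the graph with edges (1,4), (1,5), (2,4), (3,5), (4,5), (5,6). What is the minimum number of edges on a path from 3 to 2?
3 (path: 3 -> 5 -> 4 -> 2, 3 edges)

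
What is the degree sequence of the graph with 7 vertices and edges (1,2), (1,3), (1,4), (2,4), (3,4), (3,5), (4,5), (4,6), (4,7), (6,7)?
[6, 3, 3, 2, 2, 2, 2] (degrees: deg(1)=3, deg(2)=2, deg(3)=3, deg(4)=6, deg(5)=2, deg(6)=2, deg(7)=2)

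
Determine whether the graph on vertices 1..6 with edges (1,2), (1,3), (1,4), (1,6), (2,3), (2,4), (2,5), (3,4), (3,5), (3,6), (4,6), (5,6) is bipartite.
No (odd cycle of length 3: 4 -> 1 -> 2 -> 4)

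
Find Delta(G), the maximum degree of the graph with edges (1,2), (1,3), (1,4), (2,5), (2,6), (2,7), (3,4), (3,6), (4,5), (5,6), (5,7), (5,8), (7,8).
5 (attained at vertex 5)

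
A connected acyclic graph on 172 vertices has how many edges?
171 (A tree on V vertices has V - 1 edges, so 172 - 1 = 171)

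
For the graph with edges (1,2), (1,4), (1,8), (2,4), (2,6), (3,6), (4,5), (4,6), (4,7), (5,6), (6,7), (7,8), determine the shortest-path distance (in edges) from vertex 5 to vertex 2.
2 (path: 5 -> 4 -> 2, 2 edges)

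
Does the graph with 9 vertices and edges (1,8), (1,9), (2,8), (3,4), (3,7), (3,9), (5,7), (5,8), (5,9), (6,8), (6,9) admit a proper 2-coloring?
Yes. Partition: {1, 2, 3, 5, 6}, {4, 7, 8, 9}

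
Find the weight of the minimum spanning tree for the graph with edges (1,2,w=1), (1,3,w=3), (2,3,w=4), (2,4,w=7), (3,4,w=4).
8 (MST edges: (1,2,w=1), (1,3,w=3), (3,4,w=4); sum of weights 1 + 3 + 4 = 8)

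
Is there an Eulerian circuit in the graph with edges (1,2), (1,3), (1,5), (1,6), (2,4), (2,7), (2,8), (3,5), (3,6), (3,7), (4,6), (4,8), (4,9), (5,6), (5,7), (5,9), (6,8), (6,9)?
No (4 vertices have odd degree: {5, 7, 8, 9}; Eulerian circuit requires 0)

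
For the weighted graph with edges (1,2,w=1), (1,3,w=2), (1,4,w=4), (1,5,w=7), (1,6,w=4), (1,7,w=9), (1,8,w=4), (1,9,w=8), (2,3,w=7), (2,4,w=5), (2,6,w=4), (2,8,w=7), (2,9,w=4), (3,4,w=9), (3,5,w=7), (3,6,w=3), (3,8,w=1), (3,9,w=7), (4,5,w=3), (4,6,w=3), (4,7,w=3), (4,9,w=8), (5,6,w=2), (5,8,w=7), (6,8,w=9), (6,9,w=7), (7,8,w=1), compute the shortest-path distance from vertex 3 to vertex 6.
3 (path: 3 -> 6; weights 3 = 3)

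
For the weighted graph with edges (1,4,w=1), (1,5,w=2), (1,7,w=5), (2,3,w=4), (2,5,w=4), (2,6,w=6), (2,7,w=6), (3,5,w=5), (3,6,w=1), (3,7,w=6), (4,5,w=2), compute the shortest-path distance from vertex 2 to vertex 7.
6 (path: 2 -> 7; weights 6 = 6)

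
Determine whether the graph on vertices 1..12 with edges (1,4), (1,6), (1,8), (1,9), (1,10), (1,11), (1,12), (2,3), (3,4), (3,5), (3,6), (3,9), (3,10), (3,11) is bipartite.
Yes. Partition: {1, 3, 7}, {2, 4, 5, 6, 8, 9, 10, 11, 12}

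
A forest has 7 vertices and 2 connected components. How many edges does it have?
5 (Each of the 2 component trees on V_i vertices has V_i - 1 edges; summing gives V - C = 7 - 2 = 5)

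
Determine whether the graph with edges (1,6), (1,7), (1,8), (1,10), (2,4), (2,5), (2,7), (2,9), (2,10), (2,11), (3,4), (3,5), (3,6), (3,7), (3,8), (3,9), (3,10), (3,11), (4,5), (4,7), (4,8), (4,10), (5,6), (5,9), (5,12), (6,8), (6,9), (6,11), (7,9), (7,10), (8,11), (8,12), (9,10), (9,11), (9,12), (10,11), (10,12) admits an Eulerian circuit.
Yes (the graph is connected and all 12 vertices have even degree)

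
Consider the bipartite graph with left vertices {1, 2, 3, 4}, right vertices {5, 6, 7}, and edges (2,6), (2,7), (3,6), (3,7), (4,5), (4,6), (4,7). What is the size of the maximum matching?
3 (matching: (2,7), (3,6), (4,5); upper bound min(|L|,|R|) = min(4,3) = 3)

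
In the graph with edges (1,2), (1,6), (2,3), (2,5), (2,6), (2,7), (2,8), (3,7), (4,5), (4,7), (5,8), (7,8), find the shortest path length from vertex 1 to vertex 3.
2 (path: 1 -> 2 -> 3, 2 edges)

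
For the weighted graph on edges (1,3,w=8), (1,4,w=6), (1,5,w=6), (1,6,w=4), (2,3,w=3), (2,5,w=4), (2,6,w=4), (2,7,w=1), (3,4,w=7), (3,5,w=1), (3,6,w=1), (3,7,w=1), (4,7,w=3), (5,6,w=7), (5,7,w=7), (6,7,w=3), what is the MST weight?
11 (MST edges: (1,6,w=4), (2,7,w=1), (3,5,w=1), (3,6,w=1), (3,7,w=1), (4,7,w=3); sum of weights 4 + 1 + 1 + 1 + 1 + 3 = 11)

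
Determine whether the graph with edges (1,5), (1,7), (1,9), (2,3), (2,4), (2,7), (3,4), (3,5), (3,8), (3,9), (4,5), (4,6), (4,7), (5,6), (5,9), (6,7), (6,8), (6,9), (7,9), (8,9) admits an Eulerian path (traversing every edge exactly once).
No (8 vertices have odd degree: {1, 2, 3, 4, 5, 6, 7, 8}; Eulerian path requires 0 or 2)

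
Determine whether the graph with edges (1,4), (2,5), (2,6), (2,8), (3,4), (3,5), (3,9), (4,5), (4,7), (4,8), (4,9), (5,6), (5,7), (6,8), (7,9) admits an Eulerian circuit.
No (8 vertices have odd degree: {1, 2, 3, 5, 6, 7, 8, 9}; Eulerian circuit requires 0)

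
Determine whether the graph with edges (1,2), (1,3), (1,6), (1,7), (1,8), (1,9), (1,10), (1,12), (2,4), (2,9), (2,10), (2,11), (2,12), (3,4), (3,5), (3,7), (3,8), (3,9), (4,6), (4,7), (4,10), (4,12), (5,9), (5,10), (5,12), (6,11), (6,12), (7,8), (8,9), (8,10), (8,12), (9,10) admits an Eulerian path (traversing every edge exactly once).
Yes — and in fact it has an Eulerian circuit (the graph is connected and all 12 vertices have even degree)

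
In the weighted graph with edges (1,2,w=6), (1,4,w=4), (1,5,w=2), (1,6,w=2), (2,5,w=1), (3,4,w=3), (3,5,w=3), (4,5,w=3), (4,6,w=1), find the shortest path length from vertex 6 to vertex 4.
1 (path: 6 -> 4; weights 1 = 1)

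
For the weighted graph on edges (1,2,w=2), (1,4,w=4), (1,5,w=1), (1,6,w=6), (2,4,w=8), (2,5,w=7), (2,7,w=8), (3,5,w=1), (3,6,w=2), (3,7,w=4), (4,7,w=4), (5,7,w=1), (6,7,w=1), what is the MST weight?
10 (MST edges: (1,2,w=2), (1,4,w=4), (1,5,w=1), (3,5,w=1), (5,7,w=1), (6,7,w=1); sum of weights 2 + 4 + 1 + 1 + 1 + 1 = 10)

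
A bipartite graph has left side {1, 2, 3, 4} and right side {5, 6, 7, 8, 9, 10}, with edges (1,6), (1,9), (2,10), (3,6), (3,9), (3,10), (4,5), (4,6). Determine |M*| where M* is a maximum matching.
4 (matching: (1,9), (2,10), (3,6), (4,5); upper bound min(|L|,|R|) = min(4,6) = 4)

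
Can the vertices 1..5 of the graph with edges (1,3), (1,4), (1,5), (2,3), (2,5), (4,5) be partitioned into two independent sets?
No (odd cycle of length 3: 4 -> 1 -> 5 -> 4)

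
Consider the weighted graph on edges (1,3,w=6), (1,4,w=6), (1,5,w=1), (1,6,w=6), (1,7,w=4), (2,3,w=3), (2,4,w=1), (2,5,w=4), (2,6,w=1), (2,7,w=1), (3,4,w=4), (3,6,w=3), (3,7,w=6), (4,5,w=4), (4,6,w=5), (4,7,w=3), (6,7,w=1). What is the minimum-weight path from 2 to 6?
1 (path: 2 -> 6; weights 1 = 1)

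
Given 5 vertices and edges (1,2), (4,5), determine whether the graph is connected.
No, it has 3 components: {1, 2}, {3}, {4, 5}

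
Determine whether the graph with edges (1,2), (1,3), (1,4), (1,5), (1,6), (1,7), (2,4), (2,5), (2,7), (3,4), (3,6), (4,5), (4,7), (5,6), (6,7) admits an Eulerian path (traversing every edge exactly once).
Yes (the graph is connected and exactly 2 vertices have odd degree: {3, 4}; any Eulerian path must start and end at those)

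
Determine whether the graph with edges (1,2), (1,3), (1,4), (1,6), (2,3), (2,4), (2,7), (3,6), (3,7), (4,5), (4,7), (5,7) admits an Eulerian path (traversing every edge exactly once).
Yes — and in fact it has an Eulerian circuit (the graph is connected and all 7 vertices have even degree)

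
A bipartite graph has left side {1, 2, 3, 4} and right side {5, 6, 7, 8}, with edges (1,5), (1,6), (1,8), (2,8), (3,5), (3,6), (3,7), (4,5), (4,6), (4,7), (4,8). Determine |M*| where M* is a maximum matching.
4 (matching: (1,5), (2,8), (3,7), (4,6); upper bound min(|L|,|R|) = min(4,4) = 4)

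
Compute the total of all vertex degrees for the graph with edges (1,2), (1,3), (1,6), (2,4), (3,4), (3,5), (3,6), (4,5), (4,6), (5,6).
20 (handshake: sum of degrees = 2|E| = 2 x 10 = 20)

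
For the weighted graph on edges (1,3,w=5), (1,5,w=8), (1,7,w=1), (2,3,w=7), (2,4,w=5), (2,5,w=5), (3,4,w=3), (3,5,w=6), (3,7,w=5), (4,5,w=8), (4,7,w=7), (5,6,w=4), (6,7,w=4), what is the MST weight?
22 (MST edges: (1,3,w=5), (1,7,w=1), (2,4,w=5), (3,4,w=3), (5,6,w=4), (6,7,w=4); sum of weights 5 + 1 + 5 + 3 + 4 + 4 = 22)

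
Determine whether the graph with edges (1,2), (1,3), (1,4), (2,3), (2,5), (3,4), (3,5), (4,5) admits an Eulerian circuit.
No (4 vertices have odd degree: {1, 2, 4, 5}; Eulerian circuit requires 0)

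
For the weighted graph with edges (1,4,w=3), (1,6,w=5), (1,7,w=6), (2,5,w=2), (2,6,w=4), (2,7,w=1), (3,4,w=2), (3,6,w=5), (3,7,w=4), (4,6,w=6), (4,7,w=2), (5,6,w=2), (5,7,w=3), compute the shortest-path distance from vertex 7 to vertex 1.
5 (path: 7 -> 4 -> 1; weights 2 + 3 = 5)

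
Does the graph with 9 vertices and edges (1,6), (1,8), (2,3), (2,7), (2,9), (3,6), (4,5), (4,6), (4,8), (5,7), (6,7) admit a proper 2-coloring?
Yes. Partition: {1, 3, 4, 7, 9}, {2, 5, 6, 8}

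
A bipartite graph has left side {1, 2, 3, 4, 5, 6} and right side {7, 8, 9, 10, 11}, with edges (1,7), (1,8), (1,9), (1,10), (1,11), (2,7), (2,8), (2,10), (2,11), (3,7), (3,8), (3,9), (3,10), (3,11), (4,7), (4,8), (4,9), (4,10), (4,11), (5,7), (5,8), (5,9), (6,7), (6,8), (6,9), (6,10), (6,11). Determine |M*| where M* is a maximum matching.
5 (matching: (1,11), (2,10), (3,9), (4,8), (5,7); upper bound min(|L|,|R|) = min(6,5) = 5)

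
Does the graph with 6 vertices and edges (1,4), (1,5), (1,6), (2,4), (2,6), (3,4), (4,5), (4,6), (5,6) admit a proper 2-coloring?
No (odd cycle of length 3: 4 -> 1 -> 5 -> 4)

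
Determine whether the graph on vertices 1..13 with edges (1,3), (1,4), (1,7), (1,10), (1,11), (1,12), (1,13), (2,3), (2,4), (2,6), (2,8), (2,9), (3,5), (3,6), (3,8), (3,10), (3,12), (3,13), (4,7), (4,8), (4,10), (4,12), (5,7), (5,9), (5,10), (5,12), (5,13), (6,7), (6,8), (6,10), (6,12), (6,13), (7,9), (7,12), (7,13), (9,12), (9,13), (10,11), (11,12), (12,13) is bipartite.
No (odd cycle of length 3: 12 -> 1 -> 4 -> 12)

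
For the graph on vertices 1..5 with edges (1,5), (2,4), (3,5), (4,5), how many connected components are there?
1 (components: {1, 2, 3, 4, 5})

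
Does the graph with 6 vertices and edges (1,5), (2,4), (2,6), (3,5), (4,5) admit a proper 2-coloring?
Yes. Partition: {1, 3, 4, 6}, {2, 5}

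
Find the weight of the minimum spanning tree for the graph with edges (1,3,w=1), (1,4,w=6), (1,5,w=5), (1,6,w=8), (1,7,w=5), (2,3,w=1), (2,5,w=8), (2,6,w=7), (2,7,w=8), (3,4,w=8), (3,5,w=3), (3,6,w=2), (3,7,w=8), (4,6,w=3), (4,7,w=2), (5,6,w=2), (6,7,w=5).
11 (MST edges: (1,3,w=1), (2,3,w=1), (3,6,w=2), (4,6,w=3), (4,7,w=2), (5,6,w=2); sum of weights 1 + 1 + 2 + 3 + 2 + 2 = 11)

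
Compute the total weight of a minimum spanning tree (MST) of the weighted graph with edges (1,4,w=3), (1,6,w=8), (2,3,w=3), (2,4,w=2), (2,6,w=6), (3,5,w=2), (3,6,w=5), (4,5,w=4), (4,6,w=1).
11 (MST edges: (1,4,w=3), (2,3,w=3), (2,4,w=2), (3,5,w=2), (4,6,w=1); sum of weights 3 + 3 + 2 + 2 + 1 = 11)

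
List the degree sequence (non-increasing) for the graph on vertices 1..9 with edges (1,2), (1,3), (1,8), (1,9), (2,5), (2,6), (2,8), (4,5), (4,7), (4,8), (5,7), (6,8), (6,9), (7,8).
[5, 4, 4, 3, 3, 3, 3, 2, 1] (degrees: deg(1)=4, deg(2)=4, deg(3)=1, deg(4)=3, deg(5)=3, deg(6)=3, deg(7)=3, deg(8)=5, deg(9)=2)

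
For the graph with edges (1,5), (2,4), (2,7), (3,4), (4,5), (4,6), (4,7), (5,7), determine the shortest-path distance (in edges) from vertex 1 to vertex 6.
3 (path: 1 -> 5 -> 4 -> 6, 3 edges)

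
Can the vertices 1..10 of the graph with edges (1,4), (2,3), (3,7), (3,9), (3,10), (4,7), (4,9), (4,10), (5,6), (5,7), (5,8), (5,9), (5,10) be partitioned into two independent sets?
Yes. Partition: {1, 2, 6, 7, 8, 9, 10}, {3, 4, 5}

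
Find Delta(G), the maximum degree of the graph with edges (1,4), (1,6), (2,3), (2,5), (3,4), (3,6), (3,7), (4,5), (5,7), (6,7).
4 (attained at vertex 3)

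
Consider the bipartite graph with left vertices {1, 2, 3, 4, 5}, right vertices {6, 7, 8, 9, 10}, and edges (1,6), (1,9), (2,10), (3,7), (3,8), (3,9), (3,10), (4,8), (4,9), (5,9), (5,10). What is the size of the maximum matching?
5 (matching: (1,6), (2,10), (3,7), (4,8), (5,9); upper bound min(|L|,|R|) = min(5,5) = 5)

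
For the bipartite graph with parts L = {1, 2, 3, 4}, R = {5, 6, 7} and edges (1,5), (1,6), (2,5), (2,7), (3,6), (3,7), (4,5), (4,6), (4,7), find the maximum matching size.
3 (matching: (1,6), (2,7), (4,5); upper bound min(|L|,|R|) = min(4,3) = 3)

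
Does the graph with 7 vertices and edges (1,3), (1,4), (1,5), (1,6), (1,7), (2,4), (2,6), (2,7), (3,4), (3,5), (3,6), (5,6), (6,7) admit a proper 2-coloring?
No (odd cycle of length 3: 4 -> 1 -> 3 -> 4)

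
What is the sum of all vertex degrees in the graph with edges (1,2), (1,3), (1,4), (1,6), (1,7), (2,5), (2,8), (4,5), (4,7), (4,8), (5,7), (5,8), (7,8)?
26 (handshake: sum of degrees = 2|E| = 2 x 13 = 26)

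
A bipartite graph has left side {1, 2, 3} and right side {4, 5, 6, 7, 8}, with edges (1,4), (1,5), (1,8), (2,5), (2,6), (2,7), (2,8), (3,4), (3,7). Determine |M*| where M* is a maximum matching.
3 (matching: (1,8), (2,6), (3,7); upper bound min(|L|,|R|) = min(3,5) = 3)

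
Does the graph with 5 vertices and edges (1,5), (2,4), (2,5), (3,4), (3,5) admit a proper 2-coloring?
Yes. Partition: {1, 2, 3}, {4, 5}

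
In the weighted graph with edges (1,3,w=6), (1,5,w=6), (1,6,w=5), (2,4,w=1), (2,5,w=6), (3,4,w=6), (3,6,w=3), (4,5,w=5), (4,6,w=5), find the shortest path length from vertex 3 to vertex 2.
7 (path: 3 -> 4 -> 2; weights 6 + 1 = 7)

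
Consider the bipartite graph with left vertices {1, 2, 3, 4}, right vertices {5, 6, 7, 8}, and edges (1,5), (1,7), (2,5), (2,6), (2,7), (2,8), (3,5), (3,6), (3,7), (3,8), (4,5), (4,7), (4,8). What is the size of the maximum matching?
4 (matching: (1,7), (2,8), (3,6), (4,5); upper bound min(|L|,|R|) = min(4,4) = 4)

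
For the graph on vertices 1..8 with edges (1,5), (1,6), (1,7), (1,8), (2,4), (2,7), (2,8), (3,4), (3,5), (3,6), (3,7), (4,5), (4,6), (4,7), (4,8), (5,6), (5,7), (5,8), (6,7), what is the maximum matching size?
4 (matching: (1,6), (2,8), (3,5), (4,7); upper bound floor(n/2) = floor(8/2) = 4)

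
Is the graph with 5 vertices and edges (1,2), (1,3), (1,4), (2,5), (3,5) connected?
Yes (BFS from 1 visits [1, 2, 3, 4, 5] — all 5 vertices reached)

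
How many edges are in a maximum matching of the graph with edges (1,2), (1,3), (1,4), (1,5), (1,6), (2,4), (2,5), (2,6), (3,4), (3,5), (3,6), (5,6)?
3 (matching: (1,5), (2,4), (3,6); upper bound floor(n/2) = floor(6/2) = 3)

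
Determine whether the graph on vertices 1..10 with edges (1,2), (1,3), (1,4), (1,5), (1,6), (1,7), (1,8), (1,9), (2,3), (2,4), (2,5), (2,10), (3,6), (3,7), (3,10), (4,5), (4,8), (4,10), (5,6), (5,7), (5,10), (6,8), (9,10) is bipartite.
No (odd cycle of length 3: 3 -> 1 -> 2 -> 3)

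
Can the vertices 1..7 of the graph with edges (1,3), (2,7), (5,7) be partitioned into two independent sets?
Yes. Partition: {1, 2, 4, 5, 6}, {3, 7}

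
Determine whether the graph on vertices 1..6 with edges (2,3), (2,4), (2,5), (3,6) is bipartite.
Yes. Partition: {1, 2, 6}, {3, 4, 5}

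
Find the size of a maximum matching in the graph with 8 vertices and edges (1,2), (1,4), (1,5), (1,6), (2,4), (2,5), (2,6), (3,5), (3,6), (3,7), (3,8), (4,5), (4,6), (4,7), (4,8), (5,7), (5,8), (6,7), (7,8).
4 (matching: (1,6), (2,4), (3,5), (7,8); upper bound floor(n/2) = floor(8/2) = 4)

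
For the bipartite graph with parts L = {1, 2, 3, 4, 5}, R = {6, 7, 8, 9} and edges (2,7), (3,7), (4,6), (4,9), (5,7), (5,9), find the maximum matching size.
3 (matching: (2,7), (4,6), (5,9); upper bound min(|L|,|R|) = min(5,4) = 4)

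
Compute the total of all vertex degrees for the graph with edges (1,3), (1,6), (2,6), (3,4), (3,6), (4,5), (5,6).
14 (handshake: sum of degrees = 2|E| = 2 x 7 = 14)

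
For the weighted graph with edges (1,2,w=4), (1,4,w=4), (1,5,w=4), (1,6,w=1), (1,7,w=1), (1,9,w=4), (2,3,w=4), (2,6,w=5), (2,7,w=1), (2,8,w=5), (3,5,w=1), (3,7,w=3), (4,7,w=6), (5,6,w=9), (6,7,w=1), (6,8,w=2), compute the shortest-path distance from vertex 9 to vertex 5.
8 (path: 9 -> 1 -> 5; weights 4 + 4 = 8)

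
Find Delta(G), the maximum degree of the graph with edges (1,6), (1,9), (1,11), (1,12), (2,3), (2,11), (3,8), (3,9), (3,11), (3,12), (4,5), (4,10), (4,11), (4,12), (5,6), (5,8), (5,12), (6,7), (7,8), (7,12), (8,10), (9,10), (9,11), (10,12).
6 (attained at vertex 12)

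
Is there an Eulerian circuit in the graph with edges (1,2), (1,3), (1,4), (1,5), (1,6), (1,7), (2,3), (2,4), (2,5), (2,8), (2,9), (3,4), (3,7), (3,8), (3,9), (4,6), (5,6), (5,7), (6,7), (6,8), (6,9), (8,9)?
Yes (the graph is connected and all 9 vertices have even degree)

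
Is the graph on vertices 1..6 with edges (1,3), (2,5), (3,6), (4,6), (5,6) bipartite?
Yes. Partition: {1, 2, 6}, {3, 4, 5}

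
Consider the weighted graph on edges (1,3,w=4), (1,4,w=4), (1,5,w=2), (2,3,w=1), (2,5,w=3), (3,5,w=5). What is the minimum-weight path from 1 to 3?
4 (path: 1 -> 3; weights 4 = 4)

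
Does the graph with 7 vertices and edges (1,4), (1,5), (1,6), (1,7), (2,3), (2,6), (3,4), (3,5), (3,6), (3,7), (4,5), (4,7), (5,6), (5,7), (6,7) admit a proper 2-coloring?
No (odd cycle of length 3: 7 -> 1 -> 6 -> 7)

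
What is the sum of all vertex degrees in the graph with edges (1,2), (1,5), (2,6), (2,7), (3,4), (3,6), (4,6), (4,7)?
16 (handshake: sum of degrees = 2|E| = 2 x 8 = 16)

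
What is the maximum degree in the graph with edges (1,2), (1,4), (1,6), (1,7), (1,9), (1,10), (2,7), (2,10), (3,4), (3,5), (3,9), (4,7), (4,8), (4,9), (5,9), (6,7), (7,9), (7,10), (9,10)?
6 (attained at vertices 1, 7, 9)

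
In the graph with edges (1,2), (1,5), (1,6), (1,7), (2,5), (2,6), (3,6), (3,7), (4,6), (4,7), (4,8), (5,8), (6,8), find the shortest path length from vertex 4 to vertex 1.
2 (path: 4 -> 6 -> 1, 2 edges)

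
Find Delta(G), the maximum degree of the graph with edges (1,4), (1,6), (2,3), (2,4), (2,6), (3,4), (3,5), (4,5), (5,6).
4 (attained at vertex 4)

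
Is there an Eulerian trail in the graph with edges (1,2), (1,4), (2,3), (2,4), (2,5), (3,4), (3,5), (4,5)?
Yes (the graph is connected and exactly 2 vertices have odd degree: {3, 5}; any Eulerian path must start and end at those)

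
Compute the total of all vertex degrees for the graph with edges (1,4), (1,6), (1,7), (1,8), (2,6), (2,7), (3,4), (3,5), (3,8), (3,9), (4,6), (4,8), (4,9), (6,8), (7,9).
30 (handshake: sum of degrees = 2|E| = 2 x 15 = 30)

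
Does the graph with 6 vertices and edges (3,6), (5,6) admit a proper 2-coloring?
Yes. Partition: {1, 2, 3, 4, 5}, {6}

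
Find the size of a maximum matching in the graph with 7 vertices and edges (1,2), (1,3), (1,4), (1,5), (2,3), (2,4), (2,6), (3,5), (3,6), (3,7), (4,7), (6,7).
3 (matching: (1,5), (2,6), (3,7); upper bound floor(n/2) = floor(7/2) = 3)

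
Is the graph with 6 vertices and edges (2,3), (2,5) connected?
No, it has 4 components: {1}, {2, 3, 5}, {4}, {6}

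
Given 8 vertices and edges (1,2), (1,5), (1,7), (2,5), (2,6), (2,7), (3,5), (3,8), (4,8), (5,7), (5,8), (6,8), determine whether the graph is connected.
Yes (BFS from 1 visits [1, 2, 5, 7, 6, 3, 8, 4] — all 8 vertices reached)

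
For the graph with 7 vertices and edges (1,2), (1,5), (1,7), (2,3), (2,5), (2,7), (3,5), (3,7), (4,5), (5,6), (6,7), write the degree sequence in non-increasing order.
[5, 4, 4, 3, 3, 2, 1] (degrees: deg(1)=3, deg(2)=4, deg(3)=3, deg(4)=1, deg(5)=5, deg(6)=2, deg(7)=4)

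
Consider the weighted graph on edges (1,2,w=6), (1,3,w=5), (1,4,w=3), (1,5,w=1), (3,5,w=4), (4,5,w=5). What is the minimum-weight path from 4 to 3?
8 (path: 4 -> 1 -> 3; weights 3 + 5 = 8)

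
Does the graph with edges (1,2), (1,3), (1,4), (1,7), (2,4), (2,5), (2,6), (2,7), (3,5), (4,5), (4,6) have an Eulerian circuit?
No (2 vertices have odd degree: {2, 5}; Eulerian circuit requires 0)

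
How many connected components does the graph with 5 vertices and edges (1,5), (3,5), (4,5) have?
2 (components: {1, 3, 4, 5}, {2})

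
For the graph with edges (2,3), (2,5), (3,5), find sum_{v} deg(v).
6 (handshake: sum of degrees = 2|E| = 2 x 3 = 6)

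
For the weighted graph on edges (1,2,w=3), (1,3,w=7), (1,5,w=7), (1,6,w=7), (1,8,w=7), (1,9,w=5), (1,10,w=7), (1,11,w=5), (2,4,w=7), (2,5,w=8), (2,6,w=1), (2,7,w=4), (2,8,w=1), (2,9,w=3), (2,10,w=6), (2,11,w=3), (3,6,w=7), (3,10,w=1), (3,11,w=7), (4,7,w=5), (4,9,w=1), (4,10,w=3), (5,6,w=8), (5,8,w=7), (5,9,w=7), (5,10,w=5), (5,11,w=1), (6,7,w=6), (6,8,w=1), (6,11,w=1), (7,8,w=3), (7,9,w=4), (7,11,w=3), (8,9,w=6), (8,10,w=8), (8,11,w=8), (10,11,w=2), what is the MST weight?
17 (MST edges: (1,2,w=3), (2,6,w=1), (2,8,w=1), (2,9,w=3), (3,10,w=1), (4,9,w=1), (5,11,w=1), (6,11,w=1), (7,8,w=3), (10,11,w=2); sum of weights 3 + 1 + 1 + 3 + 1 + 1 + 1 + 1 + 3 + 2 = 17)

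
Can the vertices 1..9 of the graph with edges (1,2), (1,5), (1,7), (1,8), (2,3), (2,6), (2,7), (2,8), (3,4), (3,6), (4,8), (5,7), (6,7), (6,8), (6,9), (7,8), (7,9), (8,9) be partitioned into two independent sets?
No (odd cycle of length 3: 8 -> 1 -> 7 -> 8)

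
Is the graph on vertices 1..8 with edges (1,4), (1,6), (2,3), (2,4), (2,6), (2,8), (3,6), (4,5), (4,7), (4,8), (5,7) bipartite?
No (odd cycle of length 5: 2 -> 4 -> 1 -> 6 -> 3 -> 2)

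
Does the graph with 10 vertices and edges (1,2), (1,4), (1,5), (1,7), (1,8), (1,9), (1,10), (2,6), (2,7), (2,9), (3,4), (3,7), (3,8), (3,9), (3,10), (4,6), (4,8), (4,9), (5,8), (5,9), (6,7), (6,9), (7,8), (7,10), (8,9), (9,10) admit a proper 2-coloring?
No (odd cycle of length 3: 2 -> 1 -> 7 -> 2)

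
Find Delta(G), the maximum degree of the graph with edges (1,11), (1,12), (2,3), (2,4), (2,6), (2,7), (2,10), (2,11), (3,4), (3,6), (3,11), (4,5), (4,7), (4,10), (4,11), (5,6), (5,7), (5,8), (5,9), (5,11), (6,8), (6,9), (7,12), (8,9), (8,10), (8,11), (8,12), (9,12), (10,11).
7 (attained at vertex 11)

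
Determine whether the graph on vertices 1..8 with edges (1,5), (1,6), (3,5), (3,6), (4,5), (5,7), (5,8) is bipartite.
Yes. Partition: {1, 2, 3, 4, 7, 8}, {5, 6}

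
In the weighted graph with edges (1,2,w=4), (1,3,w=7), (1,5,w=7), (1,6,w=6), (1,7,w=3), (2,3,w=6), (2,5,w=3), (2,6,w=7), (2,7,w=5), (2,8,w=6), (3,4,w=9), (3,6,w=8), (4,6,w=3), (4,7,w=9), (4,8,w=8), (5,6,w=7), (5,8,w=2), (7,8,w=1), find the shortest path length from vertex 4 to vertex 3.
9 (path: 4 -> 3; weights 9 = 9)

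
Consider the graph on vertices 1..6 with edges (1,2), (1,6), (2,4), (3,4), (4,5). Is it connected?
Yes (BFS from 1 visits [1, 2, 6, 4, 3, 5] — all 6 vertices reached)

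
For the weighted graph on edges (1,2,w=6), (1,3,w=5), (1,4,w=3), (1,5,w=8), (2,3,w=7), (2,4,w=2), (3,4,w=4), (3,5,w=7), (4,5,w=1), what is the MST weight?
10 (MST edges: (1,4,w=3), (2,4,w=2), (3,4,w=4), (4,5,w=1); sum of weights 3 + 2 + 4 + 1 = 10)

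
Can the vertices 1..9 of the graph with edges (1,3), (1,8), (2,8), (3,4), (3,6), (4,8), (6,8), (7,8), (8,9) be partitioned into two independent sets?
Yes. Partition: {1, 2, 4, 5, 6, 7, 9}, {3, 8}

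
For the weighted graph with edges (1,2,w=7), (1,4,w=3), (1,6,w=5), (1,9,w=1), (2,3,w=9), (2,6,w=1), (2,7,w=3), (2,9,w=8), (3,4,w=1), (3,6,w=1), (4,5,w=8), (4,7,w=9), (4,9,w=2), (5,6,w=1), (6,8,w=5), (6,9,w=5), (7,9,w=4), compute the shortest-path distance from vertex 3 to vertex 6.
1 (path: 3 -> 6; weights 1 = 1)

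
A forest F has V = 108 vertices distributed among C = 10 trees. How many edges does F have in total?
98 (Each of the 10 component trees on V_i vertices has V_i - 1 edges; summing gives V - C = 108 - 10 = 98)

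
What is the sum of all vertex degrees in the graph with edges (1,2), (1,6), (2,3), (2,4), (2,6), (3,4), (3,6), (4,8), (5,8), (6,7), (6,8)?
22 (handshake: sum of degrees = 2|E| = 2 x 11 = 22)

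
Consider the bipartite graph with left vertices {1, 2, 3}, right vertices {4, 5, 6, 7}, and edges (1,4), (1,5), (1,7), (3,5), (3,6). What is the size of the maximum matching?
2 (matching: (1,7), (3,6); upper bound min(|L|,|R|) = min(3,4) = 3)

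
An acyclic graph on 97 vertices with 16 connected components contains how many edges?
81 (Each of the 16 component trees on V_i vertices has V_i - 1 edges; summing gives V - C = 97 - 16 = 81)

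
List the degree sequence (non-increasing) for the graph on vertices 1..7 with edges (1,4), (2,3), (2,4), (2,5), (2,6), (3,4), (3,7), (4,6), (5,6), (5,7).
[4, 4, 3, 3, 3, 2, 1] (degrees: deg(1)=1, deg(2)=4, deg(3)=3, deg(4)=4, deg(5)=3, deg(6)=3, deg(7)=2)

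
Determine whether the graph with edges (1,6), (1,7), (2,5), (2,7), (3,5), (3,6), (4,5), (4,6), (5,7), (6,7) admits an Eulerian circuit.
Yes (the graph is connected and all 7 vertices have even degree)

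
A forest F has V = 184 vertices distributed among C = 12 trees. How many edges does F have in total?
172 (Each of the 12 component trees on V_i vertices has V_i - 1 edges; summing gives V - C = 184 - 12 = 172)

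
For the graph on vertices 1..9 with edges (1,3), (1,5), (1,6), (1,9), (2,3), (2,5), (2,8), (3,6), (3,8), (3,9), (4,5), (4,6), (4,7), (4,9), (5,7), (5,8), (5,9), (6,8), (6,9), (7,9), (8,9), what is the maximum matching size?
4 (matching: (1,3), (4,6), (5,7), (8,9); upper bound floor(n/2) = floor(9/2) = 4)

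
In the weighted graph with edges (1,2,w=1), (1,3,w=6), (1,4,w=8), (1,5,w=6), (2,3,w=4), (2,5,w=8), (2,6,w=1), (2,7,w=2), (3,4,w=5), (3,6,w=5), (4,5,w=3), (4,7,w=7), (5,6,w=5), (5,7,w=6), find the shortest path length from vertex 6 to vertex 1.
2 (path: 6 -> 2 -> 1; weights 1 + 1 = 2)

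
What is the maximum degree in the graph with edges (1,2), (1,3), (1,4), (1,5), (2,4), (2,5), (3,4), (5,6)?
4 (attained at vertex 1)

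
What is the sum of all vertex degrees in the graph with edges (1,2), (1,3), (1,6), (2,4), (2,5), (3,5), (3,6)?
14 (handshake: sum of degrees = 2|E| = 2 x 7 = 14)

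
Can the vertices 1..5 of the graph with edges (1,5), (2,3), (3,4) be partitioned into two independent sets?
Yes. Partition: {1, 2, 4}, {3, 5}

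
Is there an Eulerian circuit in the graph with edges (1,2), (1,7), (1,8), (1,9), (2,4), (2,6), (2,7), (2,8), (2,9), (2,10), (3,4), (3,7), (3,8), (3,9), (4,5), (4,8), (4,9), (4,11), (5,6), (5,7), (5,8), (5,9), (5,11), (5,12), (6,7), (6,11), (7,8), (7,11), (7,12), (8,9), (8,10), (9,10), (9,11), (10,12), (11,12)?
No (2 vertices have odd degree: {2, 5}; Eulerian circuit requires 0)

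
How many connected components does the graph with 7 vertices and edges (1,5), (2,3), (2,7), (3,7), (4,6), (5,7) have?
2 (components: {1, 2, 3, 5, 7}, {4, 6})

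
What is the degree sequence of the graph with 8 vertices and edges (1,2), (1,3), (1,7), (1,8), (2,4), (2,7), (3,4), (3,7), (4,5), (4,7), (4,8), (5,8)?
[5, 4, 4, 3, 3, 3, 2, 0] (degrees: deg(1)=4, deg(2)=3, deg(3)=3, deg(4)=5, deg(5)=2, deg(6)=0, deg(7)=4, deg(8)=3)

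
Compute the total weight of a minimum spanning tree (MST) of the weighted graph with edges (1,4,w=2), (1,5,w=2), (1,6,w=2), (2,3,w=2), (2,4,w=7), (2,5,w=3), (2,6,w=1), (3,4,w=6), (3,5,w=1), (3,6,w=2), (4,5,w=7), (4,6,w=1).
7 (MST edges: (1,4,w=2), (1,5,w=2), (2,6,w=1), (3,5,w=1), (4,6,w=1); sum of weights 2 + 2 + 1 + 1 + 1 = 7)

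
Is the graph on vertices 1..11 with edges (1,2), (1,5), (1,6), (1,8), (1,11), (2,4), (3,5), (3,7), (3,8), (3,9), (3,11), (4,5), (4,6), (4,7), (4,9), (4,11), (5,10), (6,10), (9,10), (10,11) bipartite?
Yes. Partition: {1, 3, 4, 10}, {2, 5, 6, 7, 8, 9, 11}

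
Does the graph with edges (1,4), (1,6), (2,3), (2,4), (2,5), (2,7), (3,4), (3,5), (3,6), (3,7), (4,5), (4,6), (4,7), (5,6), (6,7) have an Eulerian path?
Yes (the graph is connected and exactly 2 vertices have odd degree: {3, 6}; any Eulerian path must start and end at those)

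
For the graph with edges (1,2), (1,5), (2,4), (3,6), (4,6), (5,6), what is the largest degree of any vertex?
3 (attained at vertex 6)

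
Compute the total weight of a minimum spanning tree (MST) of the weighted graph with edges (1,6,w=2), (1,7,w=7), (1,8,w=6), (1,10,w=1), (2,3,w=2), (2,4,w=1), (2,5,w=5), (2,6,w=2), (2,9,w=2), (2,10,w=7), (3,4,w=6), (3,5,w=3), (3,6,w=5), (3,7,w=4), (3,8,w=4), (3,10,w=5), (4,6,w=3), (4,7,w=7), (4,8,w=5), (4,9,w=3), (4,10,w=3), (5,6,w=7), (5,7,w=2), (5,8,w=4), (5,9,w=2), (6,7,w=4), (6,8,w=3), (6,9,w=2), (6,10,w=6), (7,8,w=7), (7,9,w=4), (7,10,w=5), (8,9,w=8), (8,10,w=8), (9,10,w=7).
17 (MST edges: (1,6,w=2), (1,10,w=1), (2,3,w=2), (2,4,w=1), (2,6,w=2), (2,9,w=2), (5,7,w=2), (5,9,w=2), (6,8,w=3); sum of weights 2 + 1 + 2 + 1 + 2 + 2 + 2 + 2 + 3 = 17)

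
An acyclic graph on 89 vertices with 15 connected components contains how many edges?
74 (Each of the 15 component trees on V_i vertices has V_i - 1 edges; summing gives V - C = 89 - 15 = 74)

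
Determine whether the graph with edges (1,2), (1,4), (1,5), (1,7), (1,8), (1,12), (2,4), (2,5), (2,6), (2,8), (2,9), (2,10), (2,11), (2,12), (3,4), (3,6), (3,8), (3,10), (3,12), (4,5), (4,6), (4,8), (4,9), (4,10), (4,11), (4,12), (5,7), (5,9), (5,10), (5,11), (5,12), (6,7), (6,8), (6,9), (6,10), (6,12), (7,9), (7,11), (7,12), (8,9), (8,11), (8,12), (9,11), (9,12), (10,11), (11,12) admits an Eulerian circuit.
No (2 vertices have odd degree: {2, 3}; Eulerian circuit requires 0)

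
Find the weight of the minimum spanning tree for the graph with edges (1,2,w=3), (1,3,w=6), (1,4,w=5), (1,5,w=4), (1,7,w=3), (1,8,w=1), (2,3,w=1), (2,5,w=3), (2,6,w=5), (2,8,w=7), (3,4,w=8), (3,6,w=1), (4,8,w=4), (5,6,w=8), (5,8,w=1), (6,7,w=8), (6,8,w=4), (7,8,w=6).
14 (MST edges: (1,2,w=3), (1,7,w=3), (1,8,w=1), (2,3,w=1), (3,6,w=1), (4,8,w=4), (5,8,w=1); sum of weights 3 + 3 + 1 + 1 + 1 + 4 + 1 = 14)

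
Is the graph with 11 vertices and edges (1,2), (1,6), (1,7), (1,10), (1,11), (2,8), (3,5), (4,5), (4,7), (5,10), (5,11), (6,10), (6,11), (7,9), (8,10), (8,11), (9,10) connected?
Yes (BFS from 1 visits [1, 2, 6, 7, 10, 11, 8, 4, 9, 5, 3] — all 11 vertices reached)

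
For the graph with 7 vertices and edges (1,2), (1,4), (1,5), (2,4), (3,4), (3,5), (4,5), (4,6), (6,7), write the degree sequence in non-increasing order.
[5, 3, 3, 2, 2, 2, 1] (degrees: deg(1)=3, deg(2)=2, deg(3)=2, deg(4)=5, deg(5)=3, deg(6)=2, deg(7)=1)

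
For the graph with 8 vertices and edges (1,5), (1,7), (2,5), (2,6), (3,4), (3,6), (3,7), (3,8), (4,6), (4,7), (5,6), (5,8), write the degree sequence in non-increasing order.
[4, 4, 4, 3, 3, 2, 2, 2] (degrees: deg(1)=2, deg(2)=2, deg(3)=4, deg(4)=3, deg(5)=4, deg(6)=4, deg(7)=3, deg(8)=2)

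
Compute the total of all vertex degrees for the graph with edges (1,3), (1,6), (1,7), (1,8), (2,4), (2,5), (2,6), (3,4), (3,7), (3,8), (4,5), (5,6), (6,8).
26 (handshake: sum of degrees = 2|E| = 2 x 13 = 26)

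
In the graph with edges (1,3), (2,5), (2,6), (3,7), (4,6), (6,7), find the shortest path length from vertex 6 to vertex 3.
2 (path: 6 -> 7 -> 3, 2 edges)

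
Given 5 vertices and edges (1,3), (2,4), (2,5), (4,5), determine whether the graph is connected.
No, it has 2 components: {1, 3}, {2, 4, 5}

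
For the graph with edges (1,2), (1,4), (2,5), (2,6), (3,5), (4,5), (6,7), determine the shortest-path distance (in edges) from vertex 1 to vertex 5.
2 (path: 1 -> 2 -> 5, 2 edges)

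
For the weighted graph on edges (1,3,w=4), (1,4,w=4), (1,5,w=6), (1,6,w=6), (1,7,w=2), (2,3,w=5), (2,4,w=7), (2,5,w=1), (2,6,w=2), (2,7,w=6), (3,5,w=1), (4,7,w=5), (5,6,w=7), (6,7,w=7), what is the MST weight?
14 (MST edges: (1,3,w=4), (1,4,w=4), (1,7,w=2), (2,5,w=1), (2,6,w=2), (3,5,w=1); sum of weights 4 + 4 + 2 + 1 + 2 + 1 = 14)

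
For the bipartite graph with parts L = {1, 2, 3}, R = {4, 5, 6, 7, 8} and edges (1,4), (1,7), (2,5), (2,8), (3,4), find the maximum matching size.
3 (matching: (1,7), (2,8), (3,4); upper bound min(|L|,|R|) = min(3,5) = 3)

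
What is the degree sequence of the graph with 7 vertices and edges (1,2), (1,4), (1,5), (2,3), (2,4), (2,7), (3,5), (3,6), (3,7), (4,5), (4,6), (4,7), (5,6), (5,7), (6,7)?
[5, 5, 5, 4, 4, 4, 3] (degrees: deg(1)=3, deg(2)=4, deg(3)=4, deg(4)=5, deg(5)=5, deg(6)=4, deg(7)=5)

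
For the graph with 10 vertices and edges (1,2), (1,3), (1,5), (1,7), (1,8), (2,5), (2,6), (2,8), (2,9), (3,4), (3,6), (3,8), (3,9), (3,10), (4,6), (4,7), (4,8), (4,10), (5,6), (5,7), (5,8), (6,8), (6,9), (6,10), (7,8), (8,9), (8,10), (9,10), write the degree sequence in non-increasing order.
[9, 7, 6, 5, 5, 5, 5, 5, 5, 4] (degrees: deg(1)=5, deg(2)=5, deg(3)=6, deg(4)=5, deg(5)=5, deg(6)=7, deg(7)=4, deg(8)=9, deg(9)=5, deg(10)=5)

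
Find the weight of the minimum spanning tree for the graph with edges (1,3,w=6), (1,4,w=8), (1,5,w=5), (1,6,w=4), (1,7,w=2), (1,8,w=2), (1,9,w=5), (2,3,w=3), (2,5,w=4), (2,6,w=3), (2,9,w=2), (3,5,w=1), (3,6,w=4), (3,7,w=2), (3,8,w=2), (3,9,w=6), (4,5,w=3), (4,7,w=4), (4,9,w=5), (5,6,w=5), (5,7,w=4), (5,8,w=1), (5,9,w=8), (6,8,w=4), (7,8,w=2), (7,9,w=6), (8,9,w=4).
17 (MST edges: (1,7,w=2), (1,8,w=2), (2,3,w=3), (2,6,w=3), (2,9,w=2), (3,5,w=1), (4,5,w=3), (5,8,w=1); sum of weights 2 + 2 + 3 + 3 + 2 + 1 + 3 + 1 = 17)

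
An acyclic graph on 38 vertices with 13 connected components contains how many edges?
25 (Each of the 13 component trees on V_i vertices has V_i - 1 edges; summing gives V - C = 38 - 13 = 25)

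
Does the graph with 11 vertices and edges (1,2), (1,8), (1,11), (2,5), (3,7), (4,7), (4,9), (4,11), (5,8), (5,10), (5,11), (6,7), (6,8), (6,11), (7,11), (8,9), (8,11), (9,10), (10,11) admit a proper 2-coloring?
No (odd cycle of length 3: 8 -> 1 -> 11 -> 8)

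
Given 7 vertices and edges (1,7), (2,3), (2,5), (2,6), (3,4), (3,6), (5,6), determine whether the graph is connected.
No, it has 2 components: {1, 7}, {2, 3, 4, 5, 6}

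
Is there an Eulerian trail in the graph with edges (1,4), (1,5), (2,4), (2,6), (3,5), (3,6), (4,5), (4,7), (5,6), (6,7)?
Yes — and in fact it has an Eulerian circuit (the graph is connected and all 7 vertices have even degree)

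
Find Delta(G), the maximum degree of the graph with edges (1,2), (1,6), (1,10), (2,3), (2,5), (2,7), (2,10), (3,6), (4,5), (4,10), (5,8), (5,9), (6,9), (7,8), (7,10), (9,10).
5 (attained at vertices 2, 10)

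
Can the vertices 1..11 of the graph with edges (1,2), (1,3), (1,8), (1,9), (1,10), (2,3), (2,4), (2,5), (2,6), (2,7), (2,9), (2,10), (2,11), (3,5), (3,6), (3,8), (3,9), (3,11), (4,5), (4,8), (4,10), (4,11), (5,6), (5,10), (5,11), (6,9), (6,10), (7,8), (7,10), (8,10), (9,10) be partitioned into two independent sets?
No (odd cycle of length 3: 2 -> 1 -> 10 -> 2)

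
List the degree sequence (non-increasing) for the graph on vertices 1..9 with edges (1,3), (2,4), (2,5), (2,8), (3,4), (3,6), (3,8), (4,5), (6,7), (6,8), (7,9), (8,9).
[4, 4, 3, 3, 3, 2, 2, 2, 1] (degrees: deg(1)=1, deg(2)=3, deg(3)=4, deg(4)=3, deg(5)=2, deg(6)=3, deg(7)=2, deg(8)=4, deg(9)=2)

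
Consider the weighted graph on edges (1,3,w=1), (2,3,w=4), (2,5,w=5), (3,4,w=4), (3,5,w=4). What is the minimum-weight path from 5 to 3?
4 (path: 5 -> 3; weights 4 = 4)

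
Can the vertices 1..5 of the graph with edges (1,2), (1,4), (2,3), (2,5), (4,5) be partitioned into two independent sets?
Yes. Partition: {1, 3, 5}, {2, 4}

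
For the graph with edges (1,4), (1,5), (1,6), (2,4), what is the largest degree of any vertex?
3 (attained at vertex 1)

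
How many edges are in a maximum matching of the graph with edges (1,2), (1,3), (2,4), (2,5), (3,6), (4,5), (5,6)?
3 (matching: (1,3), (2,4), (5,6); upper bound floor(n/2) = floor(6/2) = 3)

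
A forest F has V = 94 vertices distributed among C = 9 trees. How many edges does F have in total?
85 (Each of the 9 component trees on V_i vertices has V_i - 1 edges; summing gives V - C = 94 - 9 = 85)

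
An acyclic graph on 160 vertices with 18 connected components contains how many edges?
142 (Each of the 18 component trees on V_i vertices has V_i - 1 edges; summing gives V - C = 160 - 18 = 142)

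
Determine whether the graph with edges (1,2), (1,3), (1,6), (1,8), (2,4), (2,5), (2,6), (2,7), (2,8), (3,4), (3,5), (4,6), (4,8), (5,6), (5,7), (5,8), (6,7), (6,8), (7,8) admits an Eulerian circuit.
No (2 vertices have odd degree: {3, 5}; Eulerian circuit requires 0)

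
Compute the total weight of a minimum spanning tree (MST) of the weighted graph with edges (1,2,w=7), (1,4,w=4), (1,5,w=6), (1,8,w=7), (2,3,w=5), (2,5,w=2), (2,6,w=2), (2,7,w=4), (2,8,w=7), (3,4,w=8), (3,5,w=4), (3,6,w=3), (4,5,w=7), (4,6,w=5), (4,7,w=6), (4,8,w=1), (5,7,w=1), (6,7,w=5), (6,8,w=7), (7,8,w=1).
14 (MST edges: (1,4,w=4), (2,5,w=2), (2,6,w=2), (3,6,w=3), (4,8,w=1), (5,7,w=1), (7,8,w=1); sum of weights 4 + 2 + 2 + 3 + 1 + 1 + 1 = 14)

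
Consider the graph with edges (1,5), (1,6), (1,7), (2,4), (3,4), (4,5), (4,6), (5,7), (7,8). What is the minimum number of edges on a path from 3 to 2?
2 (path: 3 -> 4 -> 2, 2 edges)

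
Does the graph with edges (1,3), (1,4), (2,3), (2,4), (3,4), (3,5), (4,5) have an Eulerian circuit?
Yes (the graph is connected and all 5 vertices have even degree)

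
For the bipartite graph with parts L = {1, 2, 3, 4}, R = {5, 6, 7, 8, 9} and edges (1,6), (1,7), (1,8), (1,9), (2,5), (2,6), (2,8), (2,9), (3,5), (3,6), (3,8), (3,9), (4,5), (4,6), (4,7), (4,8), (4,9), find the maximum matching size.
4 (matching: (1,9), (2,8), (3,6), (4,7); upper bound min(|L|,|R|) = min(4,5) = 4)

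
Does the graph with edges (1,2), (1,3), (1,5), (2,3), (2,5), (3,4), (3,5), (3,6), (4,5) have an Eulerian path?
No (4 vertices have odd degree: {1, 2, 3, 6}; Eulerian path requires 0 or 2)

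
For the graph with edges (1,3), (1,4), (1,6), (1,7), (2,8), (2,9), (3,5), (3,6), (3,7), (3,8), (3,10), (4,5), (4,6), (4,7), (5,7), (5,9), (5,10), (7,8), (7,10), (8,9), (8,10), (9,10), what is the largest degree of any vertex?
6 (attained at vertices 3, 7)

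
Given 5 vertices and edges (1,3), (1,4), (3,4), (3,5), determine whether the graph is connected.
No, it has 2 components: {1, 3, 4, 5}, {2}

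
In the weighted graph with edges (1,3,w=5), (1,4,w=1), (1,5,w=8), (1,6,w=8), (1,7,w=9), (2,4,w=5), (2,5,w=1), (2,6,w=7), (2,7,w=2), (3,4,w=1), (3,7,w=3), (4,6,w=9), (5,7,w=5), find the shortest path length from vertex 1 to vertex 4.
1 (path: 1 -> 4; weights 1 = 1)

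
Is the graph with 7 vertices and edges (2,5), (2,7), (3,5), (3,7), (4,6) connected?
No, it has 3 components: {1}, {2, 3, 5, 7}, {4, 6}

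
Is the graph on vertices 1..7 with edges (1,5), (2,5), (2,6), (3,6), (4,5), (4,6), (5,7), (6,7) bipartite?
Yes. Partition: {1, 2, 3, 4, 7}, {5, 6}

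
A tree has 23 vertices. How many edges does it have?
22 (A tree on V vertices has V - 1 edges, so 23 - 1 = 22)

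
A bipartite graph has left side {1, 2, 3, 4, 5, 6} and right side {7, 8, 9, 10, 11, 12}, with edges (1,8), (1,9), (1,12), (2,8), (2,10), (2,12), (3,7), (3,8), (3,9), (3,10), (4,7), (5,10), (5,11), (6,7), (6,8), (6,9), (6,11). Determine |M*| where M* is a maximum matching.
6 (matching: (1,12), (2,10), (3,9), (4,7), (5,11), (6,8); upper bound min(|L|,|R|) = min(6,6) = 6)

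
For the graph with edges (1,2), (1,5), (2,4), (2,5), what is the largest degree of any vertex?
3 (attained at vertex 2)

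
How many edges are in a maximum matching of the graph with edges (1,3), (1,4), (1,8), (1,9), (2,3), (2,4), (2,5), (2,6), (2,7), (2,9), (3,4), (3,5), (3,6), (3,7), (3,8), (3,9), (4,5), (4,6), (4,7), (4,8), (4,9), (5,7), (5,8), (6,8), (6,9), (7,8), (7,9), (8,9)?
4 (matching: (2,7), (3,6), (4,9), (5,8); upper bound floor(n/2) = floor(9/2) = 4)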